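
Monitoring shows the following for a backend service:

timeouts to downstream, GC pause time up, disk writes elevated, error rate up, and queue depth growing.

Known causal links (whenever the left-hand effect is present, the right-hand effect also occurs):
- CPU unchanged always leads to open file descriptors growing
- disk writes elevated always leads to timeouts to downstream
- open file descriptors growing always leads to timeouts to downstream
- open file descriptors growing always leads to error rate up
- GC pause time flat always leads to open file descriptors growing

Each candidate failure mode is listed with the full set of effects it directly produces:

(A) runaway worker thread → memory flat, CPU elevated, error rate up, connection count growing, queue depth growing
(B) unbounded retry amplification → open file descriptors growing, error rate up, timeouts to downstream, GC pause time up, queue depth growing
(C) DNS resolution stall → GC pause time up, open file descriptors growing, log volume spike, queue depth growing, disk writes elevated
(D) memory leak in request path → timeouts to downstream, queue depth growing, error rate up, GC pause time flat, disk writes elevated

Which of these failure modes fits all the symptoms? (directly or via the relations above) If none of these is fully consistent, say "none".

For each candidate, compare predicted effects to what was observed:
(A) runaway worker thread — timeouts to downstream -; GC pause time up -; disk writes elevated -; error rate up +; queue depth growing +
(B) unbounded retry amplification — timeouts to downstream +; GC pause time up +; disk writes elevated -; error rate up +; queue depth growing +
(C) DNS resolution stall — timeouts to downstream + (by disk writes elevated → timeouts to downstream); GC pause time up +; disk writes elevated +; error rate up + (by open file descriptors growing → error rate up); queue depth growing +
(D) memory leak in request path — timeouts to downstream +; GC pause time up -; disk writes elevated +; error rate up +; queue depth growing +
(C) is the only candidate with no mismatches.

C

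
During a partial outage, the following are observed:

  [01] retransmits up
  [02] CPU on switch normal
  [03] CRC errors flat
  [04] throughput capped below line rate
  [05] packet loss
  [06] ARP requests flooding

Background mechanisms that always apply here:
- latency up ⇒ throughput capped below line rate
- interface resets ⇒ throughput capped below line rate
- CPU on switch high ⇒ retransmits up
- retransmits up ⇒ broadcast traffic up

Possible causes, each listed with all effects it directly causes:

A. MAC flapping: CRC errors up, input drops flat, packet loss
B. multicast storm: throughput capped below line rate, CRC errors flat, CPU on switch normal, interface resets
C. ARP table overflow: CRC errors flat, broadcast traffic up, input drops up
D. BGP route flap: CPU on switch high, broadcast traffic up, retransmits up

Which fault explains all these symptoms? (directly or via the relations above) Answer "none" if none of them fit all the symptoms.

none

Checking each candidate against the observations:
(A) MAC flapping — retransmits up -; CPU on switch normal -; CRC errors flat -; throughput capped below line rate -; packet loss +; ARP requests flooding -
(B) multicast storm — does not account for retransmits up, packet loss, ARP requests flooding
(C) ARP table overflow — does not account for retransmits up, CPU on switch normal, throughput capped below line rate, packet loss, ARP requests flooding
(D) BGP route flap — fails on CPU on switch normal, CRC errors flat, throughput capped below line rate, packet loss, ARP requests flooding (predicts CPU on switch high, not CPU on switch normal)
No candidate is consistent with all observations.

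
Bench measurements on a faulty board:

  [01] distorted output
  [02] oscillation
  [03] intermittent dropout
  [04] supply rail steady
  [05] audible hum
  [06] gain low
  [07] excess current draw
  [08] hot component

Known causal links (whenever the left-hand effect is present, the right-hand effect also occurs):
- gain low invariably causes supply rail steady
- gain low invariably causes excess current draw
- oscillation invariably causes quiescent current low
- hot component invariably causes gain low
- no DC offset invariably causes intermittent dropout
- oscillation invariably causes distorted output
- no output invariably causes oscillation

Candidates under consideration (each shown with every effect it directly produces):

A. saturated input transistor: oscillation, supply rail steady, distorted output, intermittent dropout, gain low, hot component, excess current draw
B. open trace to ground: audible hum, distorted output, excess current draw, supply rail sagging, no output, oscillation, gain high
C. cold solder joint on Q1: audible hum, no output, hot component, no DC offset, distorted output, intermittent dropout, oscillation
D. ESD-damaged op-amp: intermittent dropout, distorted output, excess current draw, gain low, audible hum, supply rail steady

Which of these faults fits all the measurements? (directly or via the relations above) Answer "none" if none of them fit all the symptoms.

Per-candidate check:
(A) saturated input transistor — distorted output yes; oscillation yes; intermittent dropout yes; supply rail steady yes; audible hum NO; gain low yes; excess current draw yes; hot component yes
(B) open trace to ground — distorted output yes; oscillation yes; intermittent dropout NO; supply rail steady NO; audible hum yes; gain low NO; excess current draw yes; hot component NO
(C) cold solder joint on Q1 — accounts for every observation (supply rail steady through hot component → gain low → supply rail steady)
(D) ESD-damaged op-amp — distorted output yes; oscillation NO; intermittent dropout yes; supply rail steady yes; audible hum yes; gain low yes; excess current draw yes; hot component NO
(C) alone accounts for all the evidence.

C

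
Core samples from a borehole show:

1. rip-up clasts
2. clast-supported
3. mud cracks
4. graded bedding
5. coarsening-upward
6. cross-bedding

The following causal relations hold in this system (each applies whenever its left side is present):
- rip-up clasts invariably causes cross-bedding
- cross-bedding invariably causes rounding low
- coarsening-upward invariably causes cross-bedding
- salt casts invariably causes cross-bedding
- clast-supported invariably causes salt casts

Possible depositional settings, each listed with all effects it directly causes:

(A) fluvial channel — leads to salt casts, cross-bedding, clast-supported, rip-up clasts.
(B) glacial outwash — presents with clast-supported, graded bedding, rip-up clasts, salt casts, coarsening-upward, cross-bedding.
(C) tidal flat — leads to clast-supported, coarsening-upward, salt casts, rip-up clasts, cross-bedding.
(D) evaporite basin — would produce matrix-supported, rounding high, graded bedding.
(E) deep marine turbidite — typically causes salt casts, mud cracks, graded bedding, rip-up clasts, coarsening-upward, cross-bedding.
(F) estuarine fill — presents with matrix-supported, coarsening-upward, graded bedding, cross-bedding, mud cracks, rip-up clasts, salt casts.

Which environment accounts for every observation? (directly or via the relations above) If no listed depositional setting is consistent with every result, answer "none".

none

Testing each hypothesis:
(A) fluvial channel — rip-up clasts match; clast-supported match; mud cracks miss; graded bedding miss; coarsening-upward miss; cross-bedding match
(B) glacial outwash — rip-up clasts match; clast-supported match; mud cracks miss; graded bedding match; coarsening-upward match; cross-bedding match
(C) tidal flat — rip-up clasts match; clast-supported match; mud cracks miss; graded bedding miss; coarsening-upward match; cross-bedding match
(D) evaporite basin — rip-up clasts miss; clast-supported miss; mud cracks miss; graded bedding match; coarsening-upward miss; cross-bedding miss
(E) deep marine turbidite — does not account for clast-supported
(F) estuarine fill — rip-up clasts match; clast-supported miss; mud cracks match; graded bedding match; coarsening-upward match; cross-bedding match
None of the listed candidates fits everything.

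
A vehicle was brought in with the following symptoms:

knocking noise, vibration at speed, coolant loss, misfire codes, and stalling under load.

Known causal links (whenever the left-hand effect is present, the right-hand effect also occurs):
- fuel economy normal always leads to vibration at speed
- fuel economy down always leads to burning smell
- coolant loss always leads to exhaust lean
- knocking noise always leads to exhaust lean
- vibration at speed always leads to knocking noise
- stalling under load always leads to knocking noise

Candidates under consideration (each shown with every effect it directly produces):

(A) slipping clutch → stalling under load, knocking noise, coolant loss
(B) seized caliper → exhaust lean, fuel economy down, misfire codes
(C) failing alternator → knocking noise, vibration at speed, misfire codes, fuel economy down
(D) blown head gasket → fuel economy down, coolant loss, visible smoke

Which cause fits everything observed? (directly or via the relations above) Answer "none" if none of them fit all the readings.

none

For each candidate, compare predicted effects to what was observed:
(A) slipping clutch — knocking noise +; vibration at speed -; coolant loss +; misfire codes -; stalling under load +
(B) seized caliper — knocking noise -; vibration at speed -; coolant loss -; misfire codes +; stalling under load -
(C) failing alternator — knocking noise +; vibration at speed +; coolant loss -; misfire codes +; stalling under load -
(D) blown head gasket — knocking noise -; vibration at speed -; coolant loss +; misfire codes -; stalling under load -
None of the listed candidates fits everything.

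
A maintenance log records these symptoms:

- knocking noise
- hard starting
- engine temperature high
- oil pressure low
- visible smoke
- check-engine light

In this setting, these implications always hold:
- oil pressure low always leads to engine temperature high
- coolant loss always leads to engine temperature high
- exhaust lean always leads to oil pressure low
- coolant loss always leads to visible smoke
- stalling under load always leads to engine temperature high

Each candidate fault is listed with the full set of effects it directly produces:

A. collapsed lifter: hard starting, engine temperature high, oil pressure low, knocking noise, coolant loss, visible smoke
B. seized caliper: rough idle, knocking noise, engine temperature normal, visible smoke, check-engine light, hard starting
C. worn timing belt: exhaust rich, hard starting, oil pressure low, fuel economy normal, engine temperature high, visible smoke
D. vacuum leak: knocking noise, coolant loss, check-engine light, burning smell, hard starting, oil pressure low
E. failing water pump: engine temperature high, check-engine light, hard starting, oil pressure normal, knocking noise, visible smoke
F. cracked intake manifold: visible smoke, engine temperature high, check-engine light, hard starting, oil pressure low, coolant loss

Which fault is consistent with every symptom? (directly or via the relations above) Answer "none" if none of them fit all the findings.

Per-candidate check:
(A) collapsed lifter — does not account for check-engine light
(B) seized caliper — fails on engine temperature high, oil pressure low (predicts engine temperature normal, not engine temperature high)
(C) worn timing belt — does not account for knocking noise, check-engine light
(D) vacuum leak — knocking noise +; hard starting +; engine temperature high + (by oil pressure low → engine temperature high); oil pressure low +; visible smoke + (by coolant loss → visible smoke); check-engine light +
(E) failing water pump — knocking noise +; hard starting +; engine temperature high +; oil pressure low -; visible smoke +; check-engine light +
(F) cracked intake manifold — knocking noise -; hard starting +; engine temperature high +; oil pressure low +; visible smoke +; check-engine light +
Only (D) is consistent with every observation.

D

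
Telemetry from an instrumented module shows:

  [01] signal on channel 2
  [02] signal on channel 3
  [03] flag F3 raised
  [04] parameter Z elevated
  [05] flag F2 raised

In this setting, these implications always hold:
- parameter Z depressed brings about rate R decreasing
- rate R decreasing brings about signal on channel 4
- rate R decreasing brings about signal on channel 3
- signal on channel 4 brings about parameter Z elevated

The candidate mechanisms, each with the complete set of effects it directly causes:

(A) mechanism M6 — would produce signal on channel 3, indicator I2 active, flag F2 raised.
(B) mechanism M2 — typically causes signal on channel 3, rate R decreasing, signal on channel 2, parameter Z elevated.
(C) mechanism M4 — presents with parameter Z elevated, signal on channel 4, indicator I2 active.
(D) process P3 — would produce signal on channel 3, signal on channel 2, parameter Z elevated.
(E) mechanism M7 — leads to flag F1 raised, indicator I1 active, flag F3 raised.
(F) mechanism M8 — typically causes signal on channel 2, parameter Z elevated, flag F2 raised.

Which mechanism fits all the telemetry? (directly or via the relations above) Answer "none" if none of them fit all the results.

Checking each candidate against the observations:
(A) mechanism M6 — does not account for signal on channel 2, flag F3 raised, parameter Z elevated
(B) mechanism M2 — signal on channel 2 ✓; signal on channel 3 ✓; flag F3 raised ✗; parameter Z elevated ✓; flag F2 raised ✗
(C) mechanism M4 — signal on channel 2 ✗; signal on channel 3 ✗; flag F3 raised ✗; parameter Z elevated ✓; flag F2 raised ✗
(D) process P3 — signal on channel 2 ✓; signal on channel 3 ✓; flag F3 raised ✗; parameter Z elevated ✓; flag F2 raised ✗
(E) mechanism M7 — signal on channel 2 ✗; signal on channel 3 ✗; flag F3 raised ✓; parameter Z elevated ✗; flag F2 raised ✗
(F) mechanism M8 — does not account for signal on channel 3, flag F3 raised
No candidate is consistent with all observations.

none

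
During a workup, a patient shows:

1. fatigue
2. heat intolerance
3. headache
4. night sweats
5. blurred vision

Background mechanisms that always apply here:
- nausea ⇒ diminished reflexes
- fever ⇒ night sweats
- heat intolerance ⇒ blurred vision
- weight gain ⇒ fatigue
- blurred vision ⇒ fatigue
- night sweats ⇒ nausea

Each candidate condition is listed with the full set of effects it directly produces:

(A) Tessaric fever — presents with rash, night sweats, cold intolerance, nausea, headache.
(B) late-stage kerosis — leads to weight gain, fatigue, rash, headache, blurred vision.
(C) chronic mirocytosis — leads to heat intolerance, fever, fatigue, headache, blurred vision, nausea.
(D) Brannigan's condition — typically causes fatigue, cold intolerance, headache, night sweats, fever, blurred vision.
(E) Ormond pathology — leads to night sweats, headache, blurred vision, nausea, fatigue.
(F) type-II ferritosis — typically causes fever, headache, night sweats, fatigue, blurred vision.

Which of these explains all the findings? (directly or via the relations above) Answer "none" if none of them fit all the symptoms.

C

For each candidate, compare predicted effects to what was observed:
(A) Tessaric fever — fails on fatigue, heat intolerance, blurred vision (predicts cold intolerance, not heat intolerance)
(B) late-stage kerosis — fatigue ✓; heat intolerance ✗; headache ✓; night sweats ✗; blurred vision ✓
(C) chronic mirocytosis — fatigue ✓; heat intolerance ✓; headache ✓; night sweats ✓ (via fever → night sweats); blurred vision ✓
(D) Brannigan's condition — fails on heat intolerance (predicts cold intolerance, not heat intolerance)
(E) Ormond pathology — fatigue ✓; heat intolerance ✗; headache ✓; night sweats ✓; blurred vision ✓
(F) type-II ferritosis — fatigue ✓; heat intolerance ✗; headache ✓; night sweats ✓; blurred vision ✓
(C) is the only candidate with no mismatches.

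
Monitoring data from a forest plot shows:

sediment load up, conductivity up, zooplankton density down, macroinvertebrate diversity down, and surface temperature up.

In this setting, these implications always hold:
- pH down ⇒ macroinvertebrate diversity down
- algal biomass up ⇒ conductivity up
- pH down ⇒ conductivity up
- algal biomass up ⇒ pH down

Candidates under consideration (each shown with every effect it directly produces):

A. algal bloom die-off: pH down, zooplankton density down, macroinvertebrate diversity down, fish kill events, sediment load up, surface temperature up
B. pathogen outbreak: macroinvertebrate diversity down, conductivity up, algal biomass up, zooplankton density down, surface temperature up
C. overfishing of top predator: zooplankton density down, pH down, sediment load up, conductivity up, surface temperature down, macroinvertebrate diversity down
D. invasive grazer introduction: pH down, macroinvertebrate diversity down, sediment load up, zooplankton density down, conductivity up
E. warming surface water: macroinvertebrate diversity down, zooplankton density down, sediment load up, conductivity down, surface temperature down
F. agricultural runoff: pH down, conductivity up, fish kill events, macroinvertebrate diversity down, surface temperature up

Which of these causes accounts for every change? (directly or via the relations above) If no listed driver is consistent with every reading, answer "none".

A

Per-candidate check:
(A) algal bloom die-off — sediment load up match; conductivity up match (via pH down → conductivity up); zooplankton density down match; macroinvertebrate diversity down match; surface temperature up match
(B) pathogen outbreak — sediment load up miss; conductivity up match; zooplankton density down match; macroinvertebrate diversity down match; surface temperature up match
(C) overfishing of top predator — fails on surface temperature up (predicts surface temperature down, not surface temperature up)
(D) invasive grazer introduction — sediment load up match; conductivity up match; zooplankton density down match; macroinvertebrate diversity down match; surface temperature up miss
(E) warming surface water — fails on conductivity up, surface temperature up (predicts conductivity down, not conductivity up; predicts surface temperature down, not surface temperature up)
(F) agricultural runoff — sediment load up miss; conductivity up match; zooplankton density down miss; macroinvertebrate diversity down match; surface temperature up match
(A) alone accounts for all the evidence.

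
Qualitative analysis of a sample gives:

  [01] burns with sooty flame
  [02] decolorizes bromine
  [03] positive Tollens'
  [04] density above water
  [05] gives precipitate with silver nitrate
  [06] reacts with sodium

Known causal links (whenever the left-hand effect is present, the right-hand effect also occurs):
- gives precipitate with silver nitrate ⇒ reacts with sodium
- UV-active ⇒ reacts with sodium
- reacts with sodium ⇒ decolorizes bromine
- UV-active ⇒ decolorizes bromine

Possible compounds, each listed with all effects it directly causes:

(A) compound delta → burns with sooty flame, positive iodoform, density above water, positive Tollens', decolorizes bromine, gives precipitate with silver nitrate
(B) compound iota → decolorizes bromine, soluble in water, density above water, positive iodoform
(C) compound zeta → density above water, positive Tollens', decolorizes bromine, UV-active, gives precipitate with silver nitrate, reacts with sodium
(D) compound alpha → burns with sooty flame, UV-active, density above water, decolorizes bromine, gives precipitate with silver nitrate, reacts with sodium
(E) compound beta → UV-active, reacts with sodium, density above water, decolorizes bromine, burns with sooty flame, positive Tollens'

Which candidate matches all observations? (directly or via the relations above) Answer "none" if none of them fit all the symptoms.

Checking each candidate against the observations:
(A) compound delta — burns with sooty flame match; decolorizes bromine match; positive Tollens' match; density above water match; gives precipitate with silver nitrate match; reacts with sodium match (through gives precipitate with silver nitrate → reacts with sodium)
(B) compound iota — does not account for burns with sooty flame, positive Tollens', gives precipitate with silver nitrate, reacts with sodium
(C) compound zeta — does not account for burns with sooty flame
(D) compound alpha — burns with sooty flame match; decolorizes bromine match; positive Tollens' miss; density above water match; gives precipitate with silver nitrate match; reacts with sodium match
(E) compound beta — burns with sooty flame match; decolorizes bromine match; positive Tollens' match; density above water match; gives precipitate with silver nitrate miss; reacts with sodium match
Only (A) is consistent with every observation.

A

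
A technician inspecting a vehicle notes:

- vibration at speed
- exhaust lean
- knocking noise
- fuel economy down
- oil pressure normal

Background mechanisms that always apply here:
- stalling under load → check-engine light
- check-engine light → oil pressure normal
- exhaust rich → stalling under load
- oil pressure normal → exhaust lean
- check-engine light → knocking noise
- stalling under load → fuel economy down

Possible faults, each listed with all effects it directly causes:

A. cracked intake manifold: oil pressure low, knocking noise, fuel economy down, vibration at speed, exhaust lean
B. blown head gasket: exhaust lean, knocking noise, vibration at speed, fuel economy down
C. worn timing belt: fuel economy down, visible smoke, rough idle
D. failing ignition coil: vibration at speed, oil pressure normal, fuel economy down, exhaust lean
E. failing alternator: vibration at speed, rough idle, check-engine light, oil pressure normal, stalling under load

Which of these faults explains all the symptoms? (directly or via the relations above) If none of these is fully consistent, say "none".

Per-candidate check:
(A) cracked intake manifold — fails on oil pressure normal (predicts oil pressure low, not oil pressure normal)
(B) blown head gasket — does not account for oil pressure normal
(C) worn timing belt — vibration at speed NO; exhaust lean NO; knocking noise NO; fuel economy down yes; oil pressure normal NO
(D) failing ignition coil — does not account for knocking noise
(E) failing alternator — accounts for every observation (exhaust lean by oil pressure normal → exhaust lean)
Only (E) is consistent with every observation.

E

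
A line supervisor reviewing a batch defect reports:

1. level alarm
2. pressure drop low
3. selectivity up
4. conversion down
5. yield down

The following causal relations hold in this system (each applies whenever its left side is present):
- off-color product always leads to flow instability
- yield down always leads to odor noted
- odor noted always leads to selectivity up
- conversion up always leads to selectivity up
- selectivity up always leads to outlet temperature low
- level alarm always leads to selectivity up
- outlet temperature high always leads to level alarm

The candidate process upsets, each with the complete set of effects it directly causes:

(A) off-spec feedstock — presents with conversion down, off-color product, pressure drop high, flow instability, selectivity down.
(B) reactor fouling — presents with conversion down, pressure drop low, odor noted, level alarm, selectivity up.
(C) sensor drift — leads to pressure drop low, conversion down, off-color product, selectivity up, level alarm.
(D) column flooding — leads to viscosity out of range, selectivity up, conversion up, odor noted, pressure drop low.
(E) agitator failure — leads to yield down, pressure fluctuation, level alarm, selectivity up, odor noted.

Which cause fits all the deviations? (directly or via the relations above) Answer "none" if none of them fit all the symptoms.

none

For each candidate, compare predicted effects to what was observed:
(A) off-spec feedstock — fails on level alarm, pressure drop low, selectivity up, yield down (predicts pressure drop high, not pressure drop low; predicts selectivity down, not selectivity up)
(B) reactor fouling — level alarm yes; pressure drop low yes; selectivity up yes; conversion down yes; yield down NO
(C) sensor drift — does not account for yield down
(D) column flooding — level alarm NO; pressure drop low yes; selectivity up yes; conversion down NO; yield down NO
(E) agitator failure — level alarm yes; pressure drop low NO; selectivity up yes; conversion down NO; yield down yes
Every candidate fails on at least one observation.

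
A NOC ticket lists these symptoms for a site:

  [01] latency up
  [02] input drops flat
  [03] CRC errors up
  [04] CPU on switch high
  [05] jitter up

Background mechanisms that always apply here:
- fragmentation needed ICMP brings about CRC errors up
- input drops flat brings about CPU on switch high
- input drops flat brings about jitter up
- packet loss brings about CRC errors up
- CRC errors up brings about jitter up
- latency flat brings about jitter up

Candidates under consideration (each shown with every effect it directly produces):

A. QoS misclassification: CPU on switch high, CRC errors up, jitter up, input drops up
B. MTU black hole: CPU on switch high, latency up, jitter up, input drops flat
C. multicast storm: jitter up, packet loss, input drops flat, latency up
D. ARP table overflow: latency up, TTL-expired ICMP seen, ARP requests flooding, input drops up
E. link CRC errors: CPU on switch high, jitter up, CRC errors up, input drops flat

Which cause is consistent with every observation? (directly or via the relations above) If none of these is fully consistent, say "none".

Per-candidate check:
(A) QoS misclassification — latency up NO; input drops flat NO; CRC errors up yes; CPU on switch high yes; jitter up yes
(B) MTU black hole — does not account for CRC errors up
(C) multicast storm — latency up yes; input drops flat yes; CRC errors up yes (by packet loss → CRC errors up); CPU on switch high yes (by input drops flat → CPU on switch high); jitter up yes
(D) ARP table overflow — latency up yes; input drops flat NO; CRC errors up NO; CPU on switch high NO; jitter up NO
(E) link CRC errors — does not account for latency up
Only (C) is consistent with every observation.

C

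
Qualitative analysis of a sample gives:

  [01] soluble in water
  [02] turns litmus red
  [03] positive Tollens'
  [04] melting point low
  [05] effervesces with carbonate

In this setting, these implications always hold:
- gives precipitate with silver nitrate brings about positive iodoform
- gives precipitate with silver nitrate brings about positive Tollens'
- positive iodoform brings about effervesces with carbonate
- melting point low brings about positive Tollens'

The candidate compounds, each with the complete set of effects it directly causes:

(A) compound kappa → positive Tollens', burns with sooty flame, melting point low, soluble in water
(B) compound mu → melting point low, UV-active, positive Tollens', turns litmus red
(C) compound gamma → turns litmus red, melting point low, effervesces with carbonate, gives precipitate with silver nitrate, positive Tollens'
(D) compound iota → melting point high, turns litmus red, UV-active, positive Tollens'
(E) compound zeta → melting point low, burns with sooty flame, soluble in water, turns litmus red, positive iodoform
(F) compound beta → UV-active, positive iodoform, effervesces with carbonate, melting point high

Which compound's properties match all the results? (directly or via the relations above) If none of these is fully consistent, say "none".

E

Testing each hypothesis:
(A) compound kappa — does not account for turns litmus red, effervesces with carbonate
(B) compound mu — soluble in water miss; turns litmus red match; positive Tollens' match; melting point low match; effervesces with carbonate miss
(C) compound gamma — does not account for soluble in water
(D) compound iota — fails on soluble in water, melting point low, effervesces with carbonate (predicts melting point high, not melting point low)
(E) compound zeta — accounts for every observation (positive Tollens' through melting point low → positive Tollens')
(F) compound beta — soluble in water miss; turns litmus red miss; positive Tollens' miss; melting point low miss; effervesces with carbonate match
(E) alone accounts for all the evidence.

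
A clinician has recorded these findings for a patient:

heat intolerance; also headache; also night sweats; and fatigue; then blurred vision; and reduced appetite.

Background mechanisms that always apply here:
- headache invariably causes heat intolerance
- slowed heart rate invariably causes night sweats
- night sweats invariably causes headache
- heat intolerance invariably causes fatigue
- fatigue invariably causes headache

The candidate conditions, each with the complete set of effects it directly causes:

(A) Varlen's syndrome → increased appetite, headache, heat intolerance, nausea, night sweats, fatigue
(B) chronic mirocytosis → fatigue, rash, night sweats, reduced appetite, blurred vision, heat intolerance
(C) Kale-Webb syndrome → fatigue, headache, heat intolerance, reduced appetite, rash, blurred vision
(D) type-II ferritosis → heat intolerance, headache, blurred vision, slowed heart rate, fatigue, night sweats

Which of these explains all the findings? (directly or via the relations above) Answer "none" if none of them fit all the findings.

B

Checking each candidate against the observations:
(A) Varlen's syndrome — fails on blurred vision, reduced appetite (predicts increased appetite, not reduced appetite)
(B) chronic mirocytosis — accounts for every observation (headache through night sweats → headache)
(C) Kale-Webb syndrome — heat intolerance yes; headache yes; night sweats NO; fatigue yes; blurred vision yes; reduced appetite yes
(D) type-II ferritosis — does not account for reduced appetite
(B) alone accounts for all the evidence.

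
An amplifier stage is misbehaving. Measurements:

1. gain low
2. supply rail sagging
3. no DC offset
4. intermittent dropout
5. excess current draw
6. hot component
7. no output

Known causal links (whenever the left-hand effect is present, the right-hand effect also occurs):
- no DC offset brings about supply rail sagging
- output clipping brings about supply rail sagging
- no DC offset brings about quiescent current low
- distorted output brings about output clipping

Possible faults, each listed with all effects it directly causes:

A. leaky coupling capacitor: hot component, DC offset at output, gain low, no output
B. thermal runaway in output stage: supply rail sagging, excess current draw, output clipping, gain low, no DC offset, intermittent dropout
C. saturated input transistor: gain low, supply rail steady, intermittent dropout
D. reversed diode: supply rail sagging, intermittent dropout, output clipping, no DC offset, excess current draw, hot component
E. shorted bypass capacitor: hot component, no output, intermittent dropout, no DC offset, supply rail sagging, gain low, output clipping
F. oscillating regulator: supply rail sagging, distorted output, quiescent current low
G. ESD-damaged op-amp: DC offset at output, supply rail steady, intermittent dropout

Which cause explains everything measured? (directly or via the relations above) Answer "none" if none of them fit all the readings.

none

Checking each candidate against the observations:
(A) leaky coupling capacitor — gain low yes; supply rail sagging NO; no DC offset NO; intermittent dropout NO; excess current draw NO; hot component yes; no output yes
(B) thermal runaway in output stage — gain low yes; supply rail sagging yes; no DC offset yes; intermittent dropout yes; excess current draw yes; hot component NO; no output NO
(C) saturated input transistor — gain low yes; supply rail sagging NO; no DC offset NO; intermittent dropout yes; excess current draw NO; hot component NO; no output NO
(D) reversed diode — does not account for gain low, no output
(E) shorted bypass capacitor — does not account for excess current draw
(F) oscillating regulator — gain low NO; supply rail sagging yes; no DC offset NO; intermittent dropout NO; excess current draw NO; hot component NO; no output NO
(G) ESD-damaged op-amp — gain low NO; supply rail sagging NO; no DC offset NO; intermittent dropout yes; excess current draw NO; hot component NO; no output NO
Every candidate fails on at least one observation.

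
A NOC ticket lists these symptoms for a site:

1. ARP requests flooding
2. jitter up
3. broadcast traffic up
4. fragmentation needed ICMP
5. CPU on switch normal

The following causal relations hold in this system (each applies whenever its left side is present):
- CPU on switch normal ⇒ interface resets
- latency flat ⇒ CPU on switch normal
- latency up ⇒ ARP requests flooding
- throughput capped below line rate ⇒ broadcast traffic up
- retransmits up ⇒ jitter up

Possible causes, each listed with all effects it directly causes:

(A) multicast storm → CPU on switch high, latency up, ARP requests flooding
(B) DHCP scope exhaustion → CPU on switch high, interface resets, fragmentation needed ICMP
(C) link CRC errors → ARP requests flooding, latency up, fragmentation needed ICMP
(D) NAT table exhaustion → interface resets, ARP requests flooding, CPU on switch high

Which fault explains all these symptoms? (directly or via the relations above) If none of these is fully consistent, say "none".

Testing each hypothesis:
(A) multicast storm — ARP requests flooding yes; jitter up NO; broadcast traffic up NO; fragmentation needed ICMP NO; CPU on switch normal NO
(B) DHCP scope exhaustion — fails on ARP requests flooding, jitter up, broadcast traffic up, CPU on switch normal (predicts CPU on switch high, not CPU on switch normal)
(C) link CRC errors — ARP requests flooding yes; jitter up NO; broadcast traffic up NO; fragmentation needed ICMP yes; CPU on switch normal NO
(D) NAT table exhaustion — ARP requests flooding yes; jitter up NO; broadcast traffic up NO; fragmentation needed ICMP NO; CPU on switch normal NO
Every candidate fails on at least one observation.

none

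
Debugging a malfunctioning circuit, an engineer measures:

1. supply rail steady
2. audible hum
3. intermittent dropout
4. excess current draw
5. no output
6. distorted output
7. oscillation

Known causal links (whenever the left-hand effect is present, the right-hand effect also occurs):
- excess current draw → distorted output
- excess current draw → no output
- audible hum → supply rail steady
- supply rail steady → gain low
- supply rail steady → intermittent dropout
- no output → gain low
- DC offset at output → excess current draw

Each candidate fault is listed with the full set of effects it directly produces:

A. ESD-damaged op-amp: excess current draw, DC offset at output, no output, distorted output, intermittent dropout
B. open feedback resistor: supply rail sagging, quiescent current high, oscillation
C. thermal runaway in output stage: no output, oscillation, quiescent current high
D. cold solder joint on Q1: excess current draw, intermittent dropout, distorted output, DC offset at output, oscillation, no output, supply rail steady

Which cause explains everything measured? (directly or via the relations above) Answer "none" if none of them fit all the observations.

Testing each hypothesis:
(A) ESD-damaged op-amp — supply rail steady miss; audible hum miss; intermittent dropout match; excess current draw match; no output match; distorted output match; oscillation miss
(B) open feedback resistor — supply rail steady miss; audible hum miss; intermittent dropout miss; excess current draw miss; no output miss; distorted output miss; oscillation match
(C) thermal runaway in output stage — supply rail steady miss; audible hum miss; intermittent dropout miss; excess current draw miss; no output match; distorted output miss; oscillation match
(D) cold solder joint on Q1 — does not account for audible hum
No candidate is consistent with all observations.

none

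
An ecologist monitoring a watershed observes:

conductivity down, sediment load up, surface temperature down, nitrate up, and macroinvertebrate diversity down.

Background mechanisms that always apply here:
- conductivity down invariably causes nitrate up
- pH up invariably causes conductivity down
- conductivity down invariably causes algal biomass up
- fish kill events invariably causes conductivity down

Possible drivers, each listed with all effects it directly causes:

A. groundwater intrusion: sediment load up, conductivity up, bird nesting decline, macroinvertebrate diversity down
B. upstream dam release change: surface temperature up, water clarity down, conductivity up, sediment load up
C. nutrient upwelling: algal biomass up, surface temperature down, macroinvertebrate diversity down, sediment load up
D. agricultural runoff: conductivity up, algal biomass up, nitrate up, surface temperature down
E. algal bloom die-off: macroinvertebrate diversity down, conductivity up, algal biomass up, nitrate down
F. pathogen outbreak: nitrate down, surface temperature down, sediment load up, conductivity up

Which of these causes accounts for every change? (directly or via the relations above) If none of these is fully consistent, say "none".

Checking each candidate against the observations:
(A) groundwater intrusion — conductivity down -; sediment load up +; surface temperature down -; nitrate up -; macroinvertebrate diversity down +
(B) upstream dam release change — conductivity down -; sediment load up +; surface temperature down -; nitrate up -; macroinvertebrate diversity down -
(C) nutrient upwelling — does not account for conductivity down, nitrate up
(D) agricultural runoff — conductivity down -; sediment load up -; surface temperature down +; nitrate up +; macroinvertebrate diversity down -
(E) algal bloom die-off — conductivity down -; sediment load up -; surface temperature down -; nitrate up -; macroinvertebrate diversity down +
(F) pathogen outbreak — conductivity down -; sediment load up +; surface temperature down +; nitrate up -; macroinvertebrate diversity down -
Every candidate fails on at least one observation.

none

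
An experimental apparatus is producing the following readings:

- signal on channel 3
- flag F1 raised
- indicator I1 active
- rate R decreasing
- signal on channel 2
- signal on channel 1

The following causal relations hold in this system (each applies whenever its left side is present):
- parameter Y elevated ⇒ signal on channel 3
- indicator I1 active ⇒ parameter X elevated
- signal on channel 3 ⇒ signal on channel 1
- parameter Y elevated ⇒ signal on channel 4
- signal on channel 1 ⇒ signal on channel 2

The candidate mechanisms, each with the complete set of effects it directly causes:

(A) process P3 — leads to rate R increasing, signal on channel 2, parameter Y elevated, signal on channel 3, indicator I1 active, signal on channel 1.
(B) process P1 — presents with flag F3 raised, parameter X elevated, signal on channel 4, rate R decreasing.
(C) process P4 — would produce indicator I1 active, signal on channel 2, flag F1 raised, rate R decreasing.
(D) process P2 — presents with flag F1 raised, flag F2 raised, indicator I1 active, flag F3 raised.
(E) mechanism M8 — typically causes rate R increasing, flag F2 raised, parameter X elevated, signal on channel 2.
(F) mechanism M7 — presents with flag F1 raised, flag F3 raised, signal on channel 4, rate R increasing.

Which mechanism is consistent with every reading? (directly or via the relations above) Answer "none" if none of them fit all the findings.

Checking each candidate against the observations:
(A) process P3 — fails on flag F1 raised, rate R decreasing (predicts rate R increasing, not rate R decreasing)
(B) process P1 — does not account for signal on channel 3, flag F1 raised, indicator I1 active, signal on channel 2, signal on channel 1
(C) process P4 — does not account for signal on channel 3, signal on channel 1
(D) process P2 — signal on channel 3 NO; flag F1 raised yes; indicator I1 active yes; rate R decreasing NO; signal on channel 2 NO; signal on channel 1 NO
(E) mechanism M8 — fails on signal on channel 3, flag F1 raised, indicator I1 active, rate R decreasing, signal on channel 1 (predicts rate R increasing, not rate R decreasing)
(F) mechanism M7 — fails on signal on channel 3, indicator I1 active, rate R decreasing, signal on channel 2, signal on channel 1 (predicts rate R increasing, not rate R decreasing)
No candidate is consistent with all observations.

none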